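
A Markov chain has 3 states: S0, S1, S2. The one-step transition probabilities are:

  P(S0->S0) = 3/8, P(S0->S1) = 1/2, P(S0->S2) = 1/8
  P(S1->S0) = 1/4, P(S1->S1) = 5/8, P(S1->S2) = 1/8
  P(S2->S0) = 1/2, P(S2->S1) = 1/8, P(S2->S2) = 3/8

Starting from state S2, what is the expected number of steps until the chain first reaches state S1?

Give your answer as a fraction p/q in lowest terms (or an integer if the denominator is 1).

Let h_i = expected steps to first reach S1 from state i.
Boundary: h_S1 = 0.
First-step equations for the other states:
  h_S0 = 1 + 3/8*h_S0 + 1/2*h_S1 + 1/8*h_S2
  h_S2 = 1 + 1/2*h_S0 + 1/8*h_S1 + 3/8*h_S2

Substituting h_S1 = 0 and rearranging gives the linear system (I - Q) h = 1:
  [5/8, -1/8] . (h_S0, h_S2) = 1
  [-1/2, 5/8] . (h_S0, h_S2) = 1

Solving yields:
  h_S0 = 16/7
  h_S2 = 24/7

Starting state is S2, so the expected hitting time is h_S2 = 24/7.

Answer: 24/7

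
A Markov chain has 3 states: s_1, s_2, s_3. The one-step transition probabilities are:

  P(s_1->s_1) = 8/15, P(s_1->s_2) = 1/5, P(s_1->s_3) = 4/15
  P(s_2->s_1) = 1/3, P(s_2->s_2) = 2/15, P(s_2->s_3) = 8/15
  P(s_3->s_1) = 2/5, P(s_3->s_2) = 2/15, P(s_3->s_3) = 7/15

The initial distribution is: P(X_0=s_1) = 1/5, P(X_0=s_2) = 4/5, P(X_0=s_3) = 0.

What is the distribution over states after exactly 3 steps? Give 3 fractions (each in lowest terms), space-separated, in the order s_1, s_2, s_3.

Answer: 7562/16875 61/375 6568/16875

Derivation:
Propagating the distribution step by step (d_{t+1} = d_t * P):
d_0 = (s_1=1/5, s_2=4/5, s_3=0)
  d_1[s_1] = 1/5*8/15 + 4/5*1/3 + 0*2/5 = 28/75
  d_1[s_2] = 1/5*1/5 + 4/5*2/15 + 0*2/15 = 11/75
  d_1[s_3] = 1/5*4/15 + 4/5*8/15 + 0*7/15 = 12/25
d_1 = (s_1=28/75, s_2=11/75, s_3=12/25)
  d_2[s_1] = 28/75*8/15 + 11/75*1/3 + 12/25*2/5 = 11/25
  d_2[s_2] = 28/75*1/5 + 11/75*2/15 + 12/25*2/15 = 178/1125
  d_2[s_3] = 28/75*4/15 + 11/75*8/15 + 12/25*7/15 = 452/1125
d_2 = (s_1=11/25, s_2=178/1125, s_3=452/1125)
  d_3[s_1] = 11/25*8/15 + 178/1125*1/3 + 452/1125*2/5 = 7562/16875
  d_3[s_2] = 11/25*1/5 + 178/1125*2/15 + 452/1125*2/15 = 61/375
  d_3[s_3] = 11/25*4/15 + 178/1125*8/15 + 452/1125*7/15 = 6568/16875
d_3 = (s_1=7562/16875, s_2=61/375, s_3=6568/16875)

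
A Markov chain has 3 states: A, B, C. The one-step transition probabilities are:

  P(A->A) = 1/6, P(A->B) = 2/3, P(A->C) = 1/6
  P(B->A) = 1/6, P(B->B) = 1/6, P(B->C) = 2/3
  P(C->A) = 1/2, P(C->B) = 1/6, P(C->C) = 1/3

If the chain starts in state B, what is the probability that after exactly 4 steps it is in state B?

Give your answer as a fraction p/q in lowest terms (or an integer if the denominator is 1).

Answer: 67/216

Derivation:
Computing P^4 by repeated multiplication:
P^1 =
  A: [1/6, 2/3, 1/6]
  B: [1/6, 1/6, 2/3]
  C: [1/2, 1/6, 1/3]
P^2 =
  A: [2/9, 1/4, 19/36]
  B: [7/18, 1/4, 13/36]
  C: [5/18, 5/12, 11/36]
P^3 =
  A: [37/108, 5/18, 41/108]
  B: [31/108, 13/36, 19/54]
  C: [29/108, 11/36, 23/54]
P^4 =
  A: [95/324, 73/216, 239/648]
  B: [23/81, 67/216, 263/648]
  C: [25/81, 65/216, 253/648]

(P^4)[B -> B] = 67/216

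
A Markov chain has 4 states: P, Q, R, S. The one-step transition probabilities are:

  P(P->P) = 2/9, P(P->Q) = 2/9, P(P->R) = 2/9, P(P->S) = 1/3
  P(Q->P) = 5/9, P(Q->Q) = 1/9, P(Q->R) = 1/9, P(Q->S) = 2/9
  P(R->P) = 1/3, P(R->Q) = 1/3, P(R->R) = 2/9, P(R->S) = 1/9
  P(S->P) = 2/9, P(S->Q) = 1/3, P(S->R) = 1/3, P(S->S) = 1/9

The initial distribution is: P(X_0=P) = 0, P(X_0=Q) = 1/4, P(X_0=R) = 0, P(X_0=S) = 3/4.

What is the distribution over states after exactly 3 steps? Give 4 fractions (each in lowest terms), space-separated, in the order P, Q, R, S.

Propagating the distribution step by step (d_{t+1} = d_t * P):
d_0 = (P=0, Q=1/4, R=0, S=3/4)
  d_1[P] = 0*2/9 + 1/4*5/9 + 0*1/3 + 3/4*2/9 = 11/36
  d_1[Q] = 0*2/9 + 1/4*1/9 + 0*1/3 + 3/4*1/3 = 5/18
  d_1[R] = 0*2/9 + 1/4*1/9 + 0*2/9 + 3/4*1/3 = 5/18
  d_1[S] = 0*1/3 + 1/4*2/9 + 0*1/9 + 3/4*1/9 = 5/36
d_1 = (P=11/36, Q=5/18, R=5/18, S=5/36)
  d_2[P] = 11/36*2/9 + 5/18*5/9 + 5/18*1/3 + 5/36*2/9 = 28/81
  d_2[Q] = 11/36*2/9 + 5/18*1/9 + 5/18*1/3 + 5/36*1/3 = 77/324
  d_2[R] = 11/36*2/9 + 5/18*1/9 + 5/18*2/9 + 5/36*1/3 = 67/324
  d_2[S] = 11/36*1/3 + 5/18*2/9 + 5/18*1/9 + 5/36*1/9 = 17/81
d_2 = (P=28/81, Q=77/324, R=67/324, S=17/81)
  d_3[P] = 28/81*2/9 + 77/324*5/9 + 67/324*1/3 + 17/81*2/9 = 473/1458
  d_3[Q] = 28/81*2/9 + 77/324*1/9 + 67/324*1/3 + 17/81*1/3 = 353/1458
  d_3[R] = 28/81*2/9 + 77/324*1/9 + 67/324*2/9 + 17/81*1/3 = 71/324
  d_3[S] = 28/81*1/3 + 77/324*2/9 + 67/324*1/9 + 17/81*1/9 = 625/2916
d_3 = (P=473/1458, Q=353/1458, R=71/324, S=625/2916)

Answer: 473/1458 353/1458 71/324 625/2916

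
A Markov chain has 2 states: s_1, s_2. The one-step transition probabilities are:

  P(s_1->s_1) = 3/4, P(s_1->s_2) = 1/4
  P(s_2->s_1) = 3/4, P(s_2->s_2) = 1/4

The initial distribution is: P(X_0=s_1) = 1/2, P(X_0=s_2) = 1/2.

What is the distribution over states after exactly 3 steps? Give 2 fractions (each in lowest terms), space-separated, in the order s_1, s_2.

Propagating the distribution step by step (d_{t+1} = d_t * P):
d_0 = (s_1=1/2, s_2=1/2)
  d_1[s_1] = 1/2*3/4 + 1/2*3/4 = 3/4
  d_1[s_2] = 1/2*1/4 + 1/2*1/4 = 1/4
d_1 = (s_1=3/4, s_2=1/4)
  d_2[s_1] = 3/4*3/4 + 1/4*3/4 = 3/4
  d_2[s_2] = 3/4*1/4 + 1/4*1/4 = 1/4
d_2 = (s_1=3/4, s_2=1/4)
  d_3[s_1] = 3/4*3/4 + 1/4*3/4 = 3/4
  d_3[s_2] = 3/4*1/4 + 1/4*1/4 = 1/4
d_3 = (s_1=3/4, s_2=1/4)

Answer: 3/4 1/4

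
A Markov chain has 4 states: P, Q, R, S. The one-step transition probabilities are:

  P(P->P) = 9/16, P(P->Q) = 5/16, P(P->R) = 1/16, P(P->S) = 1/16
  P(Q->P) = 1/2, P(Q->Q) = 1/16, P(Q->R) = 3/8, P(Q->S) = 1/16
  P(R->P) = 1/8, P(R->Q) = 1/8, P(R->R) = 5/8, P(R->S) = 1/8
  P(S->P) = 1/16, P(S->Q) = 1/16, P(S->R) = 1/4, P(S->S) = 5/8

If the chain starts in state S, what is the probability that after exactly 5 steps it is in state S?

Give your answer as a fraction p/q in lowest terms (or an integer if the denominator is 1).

Computing P^5 by repeated multiplication:
P^1 =
  P: [9/16, 5/16, 1/16, 1/16]
  Q: [1/2, 1/16, 3/8, 1/16]
  R: [1/8, 1/8, 5/8, 1/8]
  S: [1/16, 1/16, 1/4, 5/8]
P^2 =
  P: [31/64, 53/256, 53/256, 13/128]
  Q: [93/256, 27/128, 39/128, 31/256]
  R: [7/32, 17/128, 61/128, 11/64]
  S: [35/256, 3/32, 87/256, 55/128]
P^3 =
  P: [209/512, 805/4096, 269/1024, 543/4096]
  Q: [91/256, 353/2048, 1321/4096, 613/4096]
  R: [133/512, 301/2048, 207/512, 387/2048]
  S: [791/4096, 483/4096, 1489/4096, 1333/4096]
P^4 =
  P: [24183/65536, 2965/16384, 9717/32768, 10059/65536]
  Q: [22007/65536, 11241/65536, 10677/32768, 5467/32768]
  R: [9239/32768, 1251/8192, 6083/16384, 6359/32768]
  S: [7647/32768, 8749/65536, 23911/65536, 8791/32768]
P^5 =
  P: [180727/524288, 90851/524288, 329919/1048576, 175501/1048576]
  Q: [341633/1048576, 87459/524288, 346729/1048576, 11581/65536]
  R: [76937/262144, 40945/262144, 186359/524288, 102165/524288]
  S: [136521/524288, 150623/1048576, 188613/524288, 247685/1048576]

(P^5)[S -> S] = 247685/1048576

Answer: 247685/1048576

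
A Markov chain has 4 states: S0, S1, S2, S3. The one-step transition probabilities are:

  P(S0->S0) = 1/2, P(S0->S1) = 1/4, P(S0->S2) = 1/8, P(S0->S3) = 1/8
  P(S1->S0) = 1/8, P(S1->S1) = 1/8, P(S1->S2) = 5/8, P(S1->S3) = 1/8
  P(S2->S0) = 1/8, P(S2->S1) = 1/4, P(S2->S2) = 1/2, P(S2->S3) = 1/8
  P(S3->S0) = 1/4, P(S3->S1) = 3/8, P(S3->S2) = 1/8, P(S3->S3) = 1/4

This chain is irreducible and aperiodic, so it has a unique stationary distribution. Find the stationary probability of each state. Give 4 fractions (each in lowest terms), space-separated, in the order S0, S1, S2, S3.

Answer: 8/35 5/21 41/105 1/7

Derivation:
The stationary distribution satisfies pi = pi * P, i.e.:
  pi_S0 = 1/2*pi_S0 + 1/8*pi_S1 + 1/8*pi_S2 + 1/4*pi_S3
  pi_S1 = 1/4*pi_S0 + 1/8*pi_S1 + 1/4*pi_S2 + 3/8*pi_S3
  pi_S2 = 1/8*pi_S0 + 5/8*pi_S1 + 1/2*pi_S2 + 1/8*pi_S3
  pi_S3 = 1/8*pi_S0 + 1/8*pi_S1 + 1/8*pi_S2 + 1/4*pi_S3
with normalization: pi_S0 + pi_S1 + pi_S2 + pi_S3 = 1.

Using the first 3 balance equations plus normalization, the linear system A*pi = b is:
  [-1/2, 1/8, 1/8, 1/4] . pi = 0
  [1/4, -7/8, 1/4, 3/8] . pi = 0
  [1/8, 5/8, -1/2, 1/8] . pi = 0
  [1, 1, 1, 1] . pi = 1

Solving yields:
  pi_S0 = 8/35
  pi_S1 = 5/21
  pi_S2 = 41/105
  pi_S3 = 1/7

Verification (pi * P):
  8/35*1/2 + 5/21*1/8 + 41/105*1/8 + 1/7*1/4 = 8/35 = pi_S0  (ok)
  8/35*1/4 + 5/21*1/8 + 41/105*1/4 + 1/7*3/8 = 5/21 = pi_S1  (ok)
  8/35*1/8 + 5/21*5/8 + 41/105*1/2 + 1/7*1/8 = 41/105 = pi_S2  (ok)
  8/35*1/8 + 5/21*1/8 + 41/105*1/8 + 1/7*1/4 = 1/7 = pi_S3  (ok)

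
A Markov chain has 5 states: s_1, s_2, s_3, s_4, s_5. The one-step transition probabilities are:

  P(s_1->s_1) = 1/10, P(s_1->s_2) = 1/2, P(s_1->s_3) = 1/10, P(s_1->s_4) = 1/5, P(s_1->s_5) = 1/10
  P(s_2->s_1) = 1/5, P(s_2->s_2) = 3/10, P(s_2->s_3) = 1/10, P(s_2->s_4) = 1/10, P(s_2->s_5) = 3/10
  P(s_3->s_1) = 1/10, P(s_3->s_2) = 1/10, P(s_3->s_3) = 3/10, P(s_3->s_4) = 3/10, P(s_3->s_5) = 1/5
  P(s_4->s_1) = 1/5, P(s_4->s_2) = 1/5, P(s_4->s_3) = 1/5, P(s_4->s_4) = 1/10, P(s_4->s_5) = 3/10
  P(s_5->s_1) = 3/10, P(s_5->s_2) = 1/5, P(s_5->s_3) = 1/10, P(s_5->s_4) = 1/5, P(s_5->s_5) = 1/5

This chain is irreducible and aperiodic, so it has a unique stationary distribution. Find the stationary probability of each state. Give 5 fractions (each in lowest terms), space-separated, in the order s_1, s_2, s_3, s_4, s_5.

Answer: 1817/9615 862/3205 469/3205 547/3205 2164/9615

Derivation:
The stationary distribution satisfies pi = pi * P, i.e.:
  pi_s_1 = 1/10*pi_s_1 + 1/5*pi_s_2 + 1/10*pi_s_3 + 1/5*pi_s_4 + 3/10*pi_s_5
  pi_s_2 = 1/2*pi_s_1 + 3/10*pi_s_2 + 1/10*pi_s_3 + 1/5*pi_s_4 + 1/5*pi_s_5
  pi_s_3 = 1/10*pi_s_1 + 1/10*pi_s_2 + 3/10*pi_s_3 + 1/5*pi_s_4 + 1/10*pi_s_5
  pi_s_4 = 1/5*pi_s_1 + 1/10*pi_s_2 + 3/10*pi_s_3 + 1/10*pi_s_4 + 1/5*pi_s_5
  pi_s_5 = 1/10*pi_s_1 + 3/10*pi_s_2 + 1/5*pi_s_3 + 3/10*pi_s_4 + 1/5*pi_s_5
with normalization: pi_s_1 + pi_s_2 + pi_s_3 + pi_s_4 + pi_s_5 = 1.

Using the first 4 balance equations plus normalization, the linear system A*pi = b is:
  [-9/10, 1/5, 1/10, 1/5, 3/10] . pi = 0
  [1/2, -7/10, 1/10, 1/5, 1/5] . pi = 0
  [1/10, 1/10, -7/10, 1/5, 1/10] . pi = 0
  [1/5, 1/10, 3/10, -9/10, 1/5] . pi = 0
  [1, 1, 1, 1, 1] . pi = 1

Solving yields:
  pi_s_1 = 1817/9615
  pi_s_2 = 862/3205
  pi_s_3 = 469/3205
  pi_s_4 = 547/3205
  pi_s_5 = 2164/9615

Verification (pi * P):
  1817/9615*1/10 + 862/3205*1/5 + 469/3205*1/10 + 547/3205*1/5 + 2164/9615*3/10 = 1817/9615 = pi_s_1  (ok)
  1817/9615*1/2 + 862/3205*3/10 + 469/3205*1/10 + 547/3205*1/5 + 2164/9615*1/5 = 862/3205 = pi_s_2  (ok)
  1817/9615*1/10 + 862/3205*1/10 + 469/3205*3/10 + 547/3205*1/5 + 2164/9615*1/10 = 469/3205 = pi_s_3  (ok)
  1817/9615*1/5 + 862/3205*1/10 + 469/3205*3/10 + 547/3205*1/10 + 2164/9615*1/5 = 547/3205 = pi_s_4  (ok)
  1817/9615*1/10 + 862/3205*3/10 + 469/3205*1/5 + 547/3205*3/10 + 2164/9615*1/5 = 2164/9615 = pi_s_5  (ok)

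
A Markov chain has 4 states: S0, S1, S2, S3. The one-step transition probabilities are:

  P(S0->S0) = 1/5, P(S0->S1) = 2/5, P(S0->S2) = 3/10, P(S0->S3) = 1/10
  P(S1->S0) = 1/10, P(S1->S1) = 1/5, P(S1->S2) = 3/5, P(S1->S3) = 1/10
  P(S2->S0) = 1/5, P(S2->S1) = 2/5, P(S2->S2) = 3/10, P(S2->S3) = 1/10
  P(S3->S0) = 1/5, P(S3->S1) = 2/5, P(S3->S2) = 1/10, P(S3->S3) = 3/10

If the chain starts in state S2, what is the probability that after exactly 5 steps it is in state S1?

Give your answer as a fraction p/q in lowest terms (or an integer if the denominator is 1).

Computing P^5 by repeated multiplication:
P^1 =
  S0: [1/5, 2/5, 3/10, 1/10]
  S1: [1/10, 1/5, 3/5, 1/10]
  S2: [1/5, 2/5, 3/10, 1/10]
  S3: [1/5, 2/5, 1/10, 3/10]
P^2 =
  S0: [4/25, 8/25, 2/5, 3/25]
  S1: [9/50, 9/25, 17/50, 3/25]
  S2: [4/25, 8/25, 2/5, 3/25]
  S3: [4/25, 8/25, 9/25, 4/25]
P^3 =
  S0: [21/125, 42/125, 93/250, 31/250]
  S1: [41/250, 41/125, 48/125, 31/250]
  S2: [21/125, 42/125, 93/250, 31/250]
  S3: [21/125, 42/125, 91/250, 33/250]
P^4 =
  S0: [104/625, 208/625, 47/125, 78/625]
  S1: [209/1250, 209/625, 467/1250, 78/625]
  S2: [104/625, 208/625, 47/125, 78/625]
  S3: [104/625, 208/625, 234/625, 79/625]
P^5 =
  S0: [521/3125, 1042/3125, 2343/6250, 781/6250]
  S1: [1041/6250, 1041/3125, 1173/3125, 781/6250]
  S2: [521/3125, 1042/3125, 2343/6250, 781/6250]
  S3: [521/3125, 1042/3125, 2341/6250, 783/6250]

(P^5)[S2 -> S1] = 1042/3125

Answer: 1042/3125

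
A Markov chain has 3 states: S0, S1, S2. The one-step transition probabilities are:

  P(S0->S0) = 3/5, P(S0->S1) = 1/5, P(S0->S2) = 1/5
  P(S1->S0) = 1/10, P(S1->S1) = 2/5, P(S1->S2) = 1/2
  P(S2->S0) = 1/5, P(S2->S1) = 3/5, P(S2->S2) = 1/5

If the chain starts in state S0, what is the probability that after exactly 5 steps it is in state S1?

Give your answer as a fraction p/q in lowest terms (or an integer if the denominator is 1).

Computing P^5 by repeated multiplication:
P^1 =
  S0: [3/5, 1/5, 1/5]
  S1: [1/10, 2/5, 1/2]
  S2: [1/5, 3/5, 1/5]
P^2 =
  S0: [21/50, 8/25, 13/50]
  S1: [1/5, 12/25, 8/25]
  S2: [11/50, 2/5, 19/50]
P^3 =
  S0: [42/125, 46/125, 37/125]
  S1: [29/125, 53/125, 43/125]
  S2: [31/125, 54/125, 8/25]
P^4 =
  S0: [186/625, 49/125, 194/625]
  S1: [313/1250, 264/625, 409/1250]
  S2: [32/125, 259/625, 206/625]
P^5 =
  S0: [1749/6250, 1258/3125, 397/1250]
  S1: [806/3125, 1298/3125, 1021/3125]
  S2: [1631/6250, 1296/3125, 2027/6250]

(P^5)[S0 -> S1] = 1258/3125

Answer: 1258/3125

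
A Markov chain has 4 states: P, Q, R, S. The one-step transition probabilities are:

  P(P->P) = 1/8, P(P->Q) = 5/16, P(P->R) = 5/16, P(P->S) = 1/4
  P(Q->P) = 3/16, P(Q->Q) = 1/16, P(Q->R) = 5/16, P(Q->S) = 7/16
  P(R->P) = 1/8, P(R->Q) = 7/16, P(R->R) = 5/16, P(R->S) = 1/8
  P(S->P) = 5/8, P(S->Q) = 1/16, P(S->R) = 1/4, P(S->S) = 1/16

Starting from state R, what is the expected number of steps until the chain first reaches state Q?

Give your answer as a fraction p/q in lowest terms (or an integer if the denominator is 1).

Answer: 1024/369

Derivation:
Let h_i = expected steps to first reach Q from state i.
Boundary: h_Q = 0.
First-step equations for the other states:
  h_P = 1 + 1/8*h_P + 5/16*h_Q + 5/16*h_R + 1/4*h_S
  h_R = 1 + 1/8*h_P + 7/16*h_Q + 5/16*h_R + 1/8*h_S
  h_S = 1 + 5/8*h_P + 1/16*h_Q + 1/4*h_R + 1/16*h_S

Substituting h_Q = 0 and rearranging gives the linear system (I - Q) h = 1:
  [7/8, -5/16, -1/4] . (h_P, h_R, h_S) = 1
  [-1/8, 11/16, -1/8] . (h_P, h_R, h_S) = 1
  [-5/8, -1/4, 15/16] . (h_P, h_R, h_S) = 1

Solving yields:
  h_P = 1208/369
  h_R = 1024/369
  h_S = 1472/369

Starting state is R, so the expected hitting time is h_R = 1024/369.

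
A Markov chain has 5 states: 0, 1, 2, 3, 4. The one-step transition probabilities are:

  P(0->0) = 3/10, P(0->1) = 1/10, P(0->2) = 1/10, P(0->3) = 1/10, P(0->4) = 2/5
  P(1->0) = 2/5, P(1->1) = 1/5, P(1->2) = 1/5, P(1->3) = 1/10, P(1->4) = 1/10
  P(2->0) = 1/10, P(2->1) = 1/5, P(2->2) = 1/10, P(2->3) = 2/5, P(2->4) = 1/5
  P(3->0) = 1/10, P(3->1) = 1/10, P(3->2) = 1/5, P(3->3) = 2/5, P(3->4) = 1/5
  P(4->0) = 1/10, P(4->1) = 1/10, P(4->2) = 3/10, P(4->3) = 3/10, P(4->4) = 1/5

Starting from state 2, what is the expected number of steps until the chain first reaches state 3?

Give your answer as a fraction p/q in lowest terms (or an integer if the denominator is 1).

Let h_i = expected steps to first reach 3 from state i.
Boundary: h_3 = 0.
First-step equations for the other states:
  h_0 = 1 + 3/10*h_0 + 1/10*h_1 + 1/10*h_2 + 1/10*h_3 + 2/5*h_4
  h_1 = 1 + 2/5*h_0 + 1/5*h_1 + 1/5*h_2 + 1/10*h_3 + 1/10*h_4
  h_2 = 1 + 1/10*h_0 + 1/5*h_1 + 1/10*h_2 + 2/5*h_3 + 1/5*h_4
  h_4 = 1 + 1/10*h_0 + 1/10*h_1 + 3/10*h_2 + 3/10*h_3 + 1/5*h_4

Substituting h_3 = 0 and rearranging gives the linear system (I - Q) h = 1:
  [7/10, -1/10, -1/10, -2/5] . (h_0, h_1, h_2, h_4) = 1
  [-2/5, 4/5, -1/5, -1/10] . (h_0, h_1, h_2, h_4) = 1
  [-1/10, -1/5, 9/10, -1/5] . (h_0, h_1, h_2, h_4) = 1
  [-1/10, -1/10, -3/10, 4/5] . (h_0, h_1, h_2, h_4) = 1

Solving yields:
  h_0 = 1850/379
  h_1 = 5780/1137
  h_2 = 1380/379
  h_4 = 4390/1137

Starting state is 2, so the expected hitting time is h_2 = 1380/379.

Answer: 1380/379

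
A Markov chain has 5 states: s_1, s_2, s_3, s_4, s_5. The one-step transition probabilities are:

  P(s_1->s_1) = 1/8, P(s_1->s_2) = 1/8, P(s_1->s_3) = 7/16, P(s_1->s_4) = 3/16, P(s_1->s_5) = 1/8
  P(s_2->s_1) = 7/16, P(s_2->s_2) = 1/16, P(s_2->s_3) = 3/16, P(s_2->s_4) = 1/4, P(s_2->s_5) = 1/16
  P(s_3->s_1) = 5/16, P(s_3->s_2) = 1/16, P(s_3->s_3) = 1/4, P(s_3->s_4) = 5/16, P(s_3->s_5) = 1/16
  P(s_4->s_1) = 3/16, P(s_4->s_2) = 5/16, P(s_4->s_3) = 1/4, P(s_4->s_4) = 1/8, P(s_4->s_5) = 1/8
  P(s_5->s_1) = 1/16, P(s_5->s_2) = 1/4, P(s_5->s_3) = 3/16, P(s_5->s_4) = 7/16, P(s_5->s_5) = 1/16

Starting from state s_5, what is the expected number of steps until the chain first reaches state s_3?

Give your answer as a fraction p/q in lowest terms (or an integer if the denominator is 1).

Let h_i = expected steps to first reach s_3 from state i.
Boundary: h_s_3 = 0.
First-step equations for the other states:
  h_s_1 = 1 + 1/8*h_s_1 + 1/8*h_s_2 + 7/16*h_s_3 + 3/16*h_s_4 + 1/8*h_s_5
  h_s_2 = 1 + 7/16*h_s_1 + 1/16*h_s_2 + 3/16*h_s_3 + 1/4*h_s_4 + 1/16*h_s_5
  h_s_4 = 1 + 3/16*h_s_1 + 5/16*h_s_2 + 1/4*h_s_3 + 1/8*h_s_4 + 1/8*h_s_5
  h_s_5 = 1 + 1/16*h_s_1 + 1/4*h_s_2 + 3/16*h_s_3 + 7/16*h_s_4 + 1/16*h_s_5

Substituting h_s_3 = 0 and rearranging gives the linear system (I - Q) h = 1:
  [7/8, -1/8, -3/16, -1/8] . (h_s_1, h_s_2, h_s_4, h_s_5) = 1
  [-7/16, 15/16, -1/4, -1/16] . (h_s_1, h_s_2, h_s_4, h_s_5) = 1
  [-3/16, -5/16, 7/8, -1/8] . (h_s_1, h_s_2, h_s_4, h_s_5) = 1
  [-1/16, -1/4, -7/16, 15/16] . (h_s_1, h_s_2, h_s_4, h_s_5) = 1

Solving yields:
  h_s_1 = 78528/25831
  h_s_2 = 96560/25831
  h_s_4 = 95568/25831
  h_s_5 = 103136/25831

Starting state is s_5, so the expected hitting time is h_s_5 = 103136/25831.

Answer: 103136/25831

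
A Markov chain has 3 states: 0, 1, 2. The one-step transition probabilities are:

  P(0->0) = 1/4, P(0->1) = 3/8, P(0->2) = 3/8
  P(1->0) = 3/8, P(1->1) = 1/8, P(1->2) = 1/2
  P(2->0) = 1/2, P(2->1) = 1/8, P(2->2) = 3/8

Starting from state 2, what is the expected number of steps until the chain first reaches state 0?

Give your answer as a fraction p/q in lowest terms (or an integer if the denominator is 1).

Let h_i = expected steps to first reach 0 from state i.
Boundary: h_0 = 0.
First-step equations for the other states:
  h_1 = 1 + 3/8*h_0 + 1/8*h_1 + 1/2*h_2
  h_2 = 1 + 1/2*h_0 + 1/8*h_1 + 3/8*h_2

Substituting h_0 = 0 and rearranging gives the linear system (I - Q) h = 1:
  [7/8, -1/2] . (h_1, h_2) = 1
  [-1/8, 5/8] . (h_1, h_2) = 1

Solving yields:
  h_1 = 72/31
  h_2 = 64/31

Starting state is 2, so the expected hitting time is h_2 = 64/31.

Answer: 64/31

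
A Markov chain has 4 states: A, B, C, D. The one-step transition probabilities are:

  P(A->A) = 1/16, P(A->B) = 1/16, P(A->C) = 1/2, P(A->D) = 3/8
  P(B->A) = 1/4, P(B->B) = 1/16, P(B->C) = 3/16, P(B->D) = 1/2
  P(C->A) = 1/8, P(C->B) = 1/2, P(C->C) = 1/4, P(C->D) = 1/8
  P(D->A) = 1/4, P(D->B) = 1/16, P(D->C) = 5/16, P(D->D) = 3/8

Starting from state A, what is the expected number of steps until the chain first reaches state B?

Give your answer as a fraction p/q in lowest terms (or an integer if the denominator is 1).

Answer: 32/7

Derivation:
Let h_i = expected steps to first reach B from state i.
Boundary: h_B = 0.
First-step equations for the other states:
  h_A = 1 + 1/16*h_A + 1/16*h_B + 1/2*h_C + 3/8*h_D
  h_C = 1 + 1/8*h_A + 1/2*h_B + 1/4*h_C + 1/8*h_D
  h_D = 1 + 1/4*h_A + 1/16*h_B + 5/16*h_C + 3/8*h_D

Substituting h_B = 0 and rearranging gives the linear system (I - Q) h = 1:
  [15/16, -1/2, -3/8] . (h_A, h_C, h_D) = 1
  [-1/8, 3/4, -1/8] . (h_A, h_C, h_D) = 1
  [-1/4, -5/16, 5/8] . (h_A, h_C, h_D) = 1

Solving yields:
  h_A = 32/7
  h_C = 32/11
  h_D = 376/77

Starting state is A, so the expected hitting time is h_A = 32/7.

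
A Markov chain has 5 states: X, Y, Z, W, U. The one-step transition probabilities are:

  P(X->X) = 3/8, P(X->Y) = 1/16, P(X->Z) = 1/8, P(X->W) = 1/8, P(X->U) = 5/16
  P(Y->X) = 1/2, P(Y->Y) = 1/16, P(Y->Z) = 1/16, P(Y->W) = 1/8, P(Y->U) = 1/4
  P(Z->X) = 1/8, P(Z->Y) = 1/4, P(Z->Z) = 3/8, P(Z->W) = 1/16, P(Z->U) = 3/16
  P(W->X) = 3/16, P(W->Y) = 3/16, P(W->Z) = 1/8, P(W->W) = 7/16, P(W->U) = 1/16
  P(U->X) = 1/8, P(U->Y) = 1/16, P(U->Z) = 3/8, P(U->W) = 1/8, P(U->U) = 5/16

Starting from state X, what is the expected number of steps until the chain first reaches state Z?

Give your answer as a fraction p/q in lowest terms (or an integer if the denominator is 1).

Let h_i = expected steps to first reach Z from state i.
Boundary: h_Z = 0.
First-step equations for the other states:
  h_X = 1 + 3/8*h_X + 1/16*h_Y + 1/8*h_Z + 1/8*h_W + 5/16*h_U
  h_Y = 1 + 1/2*h_X + 1/16*h_Y + 1/16*h_Z + 1/8*h_W + 1/4*h_U
  h_W = 1 + 3/16*h_X + 3/16*h_Y + 1/8*h_Z + 7/16*h_W + 1/16*h_U
  h_U = 1 + 1/8*h_X + 1/16*h_Y + 3/8*h_Z + 1/8*h_W + 5/16*h_U

Substituting h_Z = 0 and rearranging gives the linear system (I - Q) h = 1:
  [5/8, -1/16, -1/8, -5/16] . (h_X, h_Y, h_W, h_U) = 1
  [-1/2, 15/16, -1/8, -1/4] . (h_X, h_Y, h_W, h_U) = 1
  [-3/16, -3/16, 9/16, -1/16] . (h_X, h_Y, h_W, h_U) = 1
  [-1/8, -1/16, -1/8, 11/16] . (h_X, h_Y, h_W, h_U) = 1

Solving yields:
  h_X = 11264/2085
  h_Y = 4048/695
  h_W = 12448/2085
  h_U = 2816/695

Starting state is X, so the expected hitting time is h_X = 11264/2085.

Answer: 11264/2085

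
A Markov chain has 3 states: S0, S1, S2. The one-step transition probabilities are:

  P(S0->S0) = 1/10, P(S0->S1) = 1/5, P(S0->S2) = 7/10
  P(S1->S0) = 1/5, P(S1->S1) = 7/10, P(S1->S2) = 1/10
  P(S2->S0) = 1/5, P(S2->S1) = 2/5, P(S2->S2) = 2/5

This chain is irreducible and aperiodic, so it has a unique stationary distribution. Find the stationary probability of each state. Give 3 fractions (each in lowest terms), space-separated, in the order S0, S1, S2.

Answer: 2/11 40/77 23/77

Derivation:
The stationary distribution satisfies pi = pi * P, i.e.:
  pi_S0 = 1/10*pi_S0 + 1/5*pi_S1 + 1/5*pi_S2
  pi_S1 = 1/5*pi_S0 + 7/10*pi_S1 + 2/5*pi_S2
  pi_S2 = 7/10*pi_S0 + 1/10*pi_S1 + 2/5*pi_S2
with normalization: pi_S0 + pi_S1 + pi_S2 = 1.

Using the first 2 balance equations plus normalization, the linear system A*pi = b is:
  [-9/10, 1/5, 1/5] . pi = 0
  [1/5, -3/10, 2/5] . pi = 0
  [1, 1, 1] . pi = 1

Solving yields:
  pi_S0 = 2/11
  pi_S1 = 40/77
  pi_S2 = 23/77

Verification (pi * P):
  2/11*1/10 + 40/77*1/5 + 23/77*1/5 = 2/11 = pi_S0  (ok)
  2/11*1/5 + 40/77*7/10 + 23/77*2/5 = 40/77 = pi_S1  (ok)
  2/11*7/10 + 40/77*1/10 + 23/77*2/5 = 23/77 = pi_S2  (ok)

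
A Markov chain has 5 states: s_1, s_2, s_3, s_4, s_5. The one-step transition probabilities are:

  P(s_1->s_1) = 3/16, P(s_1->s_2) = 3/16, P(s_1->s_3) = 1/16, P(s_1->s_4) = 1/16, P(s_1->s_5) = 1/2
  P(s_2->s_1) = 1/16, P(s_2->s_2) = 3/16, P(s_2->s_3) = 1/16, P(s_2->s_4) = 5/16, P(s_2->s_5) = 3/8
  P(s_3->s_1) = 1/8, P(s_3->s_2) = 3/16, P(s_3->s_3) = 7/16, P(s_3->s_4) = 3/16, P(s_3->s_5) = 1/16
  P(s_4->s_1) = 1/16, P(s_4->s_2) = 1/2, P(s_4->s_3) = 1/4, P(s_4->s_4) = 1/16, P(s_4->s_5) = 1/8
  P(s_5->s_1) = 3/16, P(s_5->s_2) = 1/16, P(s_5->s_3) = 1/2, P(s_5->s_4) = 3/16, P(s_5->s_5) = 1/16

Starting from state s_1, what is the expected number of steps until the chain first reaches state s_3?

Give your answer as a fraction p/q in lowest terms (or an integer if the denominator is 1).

Answer: 44224/9643

Derivation:
Let h_i = expected steps to first reach s_3 from state i.
Boundary: h_s_3 = 0.
First-step equations for the other states:
  h_s_1 = 1 + 3/16*h_s_1 + 3/16*h_s_2 + 1/16*h_s_3 + 1/16*h_s_4 + 1/2*h_s_5
  h_s_2 = 1 + 1/16*h_s_1 + 3/16*h_s_2 + 1/16*h_s_3 + 5/16*h_s_4 + 3/8*h_s_5
  h_s_4 = 1 + 1/16*h_s_1 + 1/2*h_s_2 + 1/4*h_s_3 + 1/16*h_s_4 + 1/8*h_s_5
  h_s_5 = 1 + 3/16*h_s_1 + 1/16*h_s_2 + 1/2*h_s_3 + 3/16*h_s_4 + 1/16*h_s_5

Substituting h_s_3 = 0 and rearranging gives the linear system (I - Q) h = 1:
  [13/16, -3/16, -1/16, -1/2] . (h_s_1, h_s_2, h_s_4, h_s_5) = 1
  [-1/16, 13/16, -5/16, -3/8] . (h_s_1, h_s_2, h_s_4, h_s_5) = 1
  [-1/16, -1/2, 15/16, -1/8] . (h_s_1, h_s_2, h_s_4, h_s_5) = 1
  [-3/16, -1/16, -3/16, 15/16] . (h_s_1, h_s_2, h_s_4, h_s_5) = 1

Solving yields:
  h_s_1 = 44224/9643
  h_s_2 = 45248/9643
  h_s_4 = 41424/9643
  h_s_5 = 30432/9643

Starting state is s_1, so the expected hitting time is h_s_1 = 44224/9643.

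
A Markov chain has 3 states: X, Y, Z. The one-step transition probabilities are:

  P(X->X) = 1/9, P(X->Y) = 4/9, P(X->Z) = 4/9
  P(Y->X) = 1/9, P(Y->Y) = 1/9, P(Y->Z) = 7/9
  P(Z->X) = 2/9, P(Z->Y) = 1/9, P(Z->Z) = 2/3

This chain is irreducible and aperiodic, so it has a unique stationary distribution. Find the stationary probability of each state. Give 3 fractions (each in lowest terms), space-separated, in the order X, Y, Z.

The stationary distribution satisfies pi = pi * P, i.e.:
  pi_X = 1/9*pi_X + 1/9*pi_Y + 2/9*pi_Z
  pi_Y = 4/9*pi_X + 1/9*pi_Y + 1/9*pi_Z
  pi_Z = 4/9*pi_X + 7/9*pi_Y + 2/3*pi_Z
with normalization: pi_X + pi_Y + pi_Z = 1.

Using the first 2 balance equations plus normalization, the linear system A*pi = b is:
  [-8/9, 1/9, 2/9] . pi = 0
  [4/9, -8/9, 1/9] . pi = 0
  [1, 1, 1] . pi = 1

Solving yields:
  pi_X = 17/93
  pi_Y = 16/93
  pi_Z = 20/31

Verification (pi * P):
  17/93*1/9 + 16/93*1/9 + 20/31*2/9 = 17/93 = pi_X  (ok)
  17/93*4/9 + 16/93*1/9 + 20/31*1/9 = 16/93 = pi_Y  (ok)
  17/93*4/9 + 16/93*7/9 + 20/31*2/3 = 20/31 = pi_Z  (ok)

Answer: 17/93 16/93 20/31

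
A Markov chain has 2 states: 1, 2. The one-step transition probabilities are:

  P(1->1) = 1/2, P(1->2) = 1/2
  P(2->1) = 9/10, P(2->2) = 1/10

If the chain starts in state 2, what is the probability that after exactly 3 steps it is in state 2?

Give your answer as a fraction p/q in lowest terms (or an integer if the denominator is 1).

Computing P^3 by repeated multiplication:
P^1 =
  1: [1/2, 1/2]
  2: [9/10, 1/10]
P^2 =
  1: [7/10, 3/10]
  2: [27/50, 23/50]
P^3 =
  1: [31/50, 19/50]
  2: [171/250, 79/250]

(P^3)[2 -> 2] = 79/250

Answer: 79/250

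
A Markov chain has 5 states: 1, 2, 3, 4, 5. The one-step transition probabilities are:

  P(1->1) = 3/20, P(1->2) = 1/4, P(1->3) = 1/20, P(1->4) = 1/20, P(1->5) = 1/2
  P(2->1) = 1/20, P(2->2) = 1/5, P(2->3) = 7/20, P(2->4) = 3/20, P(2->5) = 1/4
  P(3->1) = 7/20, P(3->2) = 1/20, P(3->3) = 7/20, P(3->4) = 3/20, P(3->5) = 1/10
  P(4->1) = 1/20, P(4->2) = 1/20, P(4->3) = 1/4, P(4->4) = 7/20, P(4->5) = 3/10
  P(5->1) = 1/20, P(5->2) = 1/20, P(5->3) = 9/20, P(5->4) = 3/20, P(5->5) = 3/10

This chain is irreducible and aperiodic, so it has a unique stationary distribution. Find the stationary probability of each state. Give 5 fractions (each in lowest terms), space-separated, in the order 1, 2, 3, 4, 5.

Answer: 2407/15090 727/7545 2353/7545 5057/30180 2663/10060

Derivation:
The stationary distribution satisfies pi = pi * P, i.e.:
  pi_1 = 3/20*pi_1 + 1/20*pi_2 + 7/20*pi_3 + 1/20*pi_4 + 1/20*pi_5
  pi_2 = 1/4*pi_1 + 1/5*pi_2 + 1/20*pi_3 + 1/20*pi_4 + 1/20*pi_5
  pi_3 = 1/20*pi_1 + 7/20*pi_2 + 7/20*pi_3 + 1/4*pi_4 + 9/20*pi_5
  pi_4 = 1/20*pi_1 + 3/20*pi_2 + 3/20*pi_3 + 7/20*pi_4 + 3/20*pi_5
  pi_5 = 1/2*pi_1 + 1/4*pi_2 + 1/10*pi_3 + 3/10*pi_4 + 3/10*pi_5
with normalization: pi_1 + pi_2 + pi_3 + pi_4 + pi_5 = 1.

Using the first 4 balance equations plus normalization, the linear system A*pi = b is:
  [-17/20, 1/20, 7/20, 1/20, 1/20] . pi = 0
  [1/4, -4/5, 1/20, 1/20, 1/20] . pi = 0
  [1/20, 7/20, -13/20, 1/4, 9/20] . pi = 0
  [1/20, 3/20, 3/20, -13/20, 3/20] . pi = 0
  [1, 1, 1, 1, 1] . pi = 1

Solving yields:
  pi_1 = 2407/15090
  pi_2 = 727/7545
  pi_3 = 2353/7545
  pi_4 = 5057/30180
  pi_5 = 2663/10060

Verification (pi * P):
  2407/15090*3/20 + 727/7545*1/20 + 2353/7545*7/20 + 5057/30180*1/20 + 2663/10060*1/20 = 2407/15090 = pi_1  (ok)
  2407/15090*1/4 + 727/7545*1/5 + 2353/7545*1/20 + 5057/30180*1/20 + 2663/10060*1/20 = 727/7545 = pi_2  (ok)
  2407/15090*1/20 + 727/7545*7/20 + 2353/7545*7/20 + 5057/30180*1/4 + 2663/10060*9/20 = 2353/7545 = pi_3  (ok)
  2407/15090*1/20 + 727/7545*3/20 + 2353/7545*3/20 + 5057/30180*7/20 + 2663/10060*3/20 = 5057/30180 = pi_4  (ok)
  2407/15090*1/2 + 727/7545*1/4 + 2353/7545*1/10 + 5057/30180*3/10 + 2663/10060*3/10 = 2663/10060 = pi_5  (ok)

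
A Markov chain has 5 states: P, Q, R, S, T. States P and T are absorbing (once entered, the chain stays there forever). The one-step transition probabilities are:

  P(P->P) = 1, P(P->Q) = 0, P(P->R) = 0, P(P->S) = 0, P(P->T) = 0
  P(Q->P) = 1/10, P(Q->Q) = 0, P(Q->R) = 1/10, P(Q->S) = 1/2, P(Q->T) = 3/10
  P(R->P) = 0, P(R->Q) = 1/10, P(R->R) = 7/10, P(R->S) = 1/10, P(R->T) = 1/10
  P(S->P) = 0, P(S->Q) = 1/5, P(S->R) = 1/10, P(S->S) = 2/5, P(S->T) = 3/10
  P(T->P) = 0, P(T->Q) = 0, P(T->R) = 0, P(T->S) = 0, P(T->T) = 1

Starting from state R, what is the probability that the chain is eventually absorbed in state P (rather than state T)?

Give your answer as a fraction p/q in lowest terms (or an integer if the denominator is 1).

Answer: 8/127

Derivation:
Let a_i = P(absorbed in P | start in state i).
Boundary conditions: a_P = 1, a_T = 0.
For each transient state i, a_i = sum_j P(i->j) * a_j:
  a_Q = 1/10*a_P + 0*a_Q + 1/10*a_R + 1/2*a_S + 3/10*a_T
  a_R = 0*a_P + 1/10*a_Q + 7/10*a_R + 1/10*a_S + 1/10*a_T
  a_S = 0*a_P + 1/5*a_Q + 1/10*a_R + 2/5*a_S + 3/10*a_T

Substituting a_P = 1 and a_T = 0, rearrange to (I - Q) a = r where r[i] = P(i -> P):
  [1, -1/10, -1/2] . (a_Q, a_R, a_S) = 1/10
  [-1/10, 3/10, -1/10] . (a_Q, a_R, a_S) = 0
  [-1/5, -1/10, 3/5] . (a_Q, a_R, a_S) = 0

Solving yields:
  a_Q = 17/127
  a_R = 8/127
  a_S = 7/127

Starting state is R, so the absorption probability is a_R = 8/127.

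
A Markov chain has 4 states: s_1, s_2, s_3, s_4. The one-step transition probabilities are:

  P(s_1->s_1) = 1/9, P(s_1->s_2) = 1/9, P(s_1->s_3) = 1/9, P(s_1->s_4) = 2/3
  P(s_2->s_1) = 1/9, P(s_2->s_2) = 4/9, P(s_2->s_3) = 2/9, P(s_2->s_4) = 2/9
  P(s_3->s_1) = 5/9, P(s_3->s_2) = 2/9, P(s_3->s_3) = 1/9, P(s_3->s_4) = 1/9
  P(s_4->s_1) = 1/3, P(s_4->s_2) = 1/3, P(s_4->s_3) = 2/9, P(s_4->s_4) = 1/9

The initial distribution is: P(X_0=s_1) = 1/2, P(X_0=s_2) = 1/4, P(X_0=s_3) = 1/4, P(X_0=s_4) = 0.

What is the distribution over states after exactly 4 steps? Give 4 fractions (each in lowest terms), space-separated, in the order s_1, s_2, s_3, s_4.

Propagating the distribution step by step (d_{t+1} = d_t * P):
d_0 = (s_1=1/2, s_2=1/4, s_3=1/4, s_4=0)
  d_1[s_1] = 1/2*1/9 + 1/4*1/9 + 1/4*5/9 + 0*1/3 = 2/9
  d_1[s_2] = 1/2*1/9 + 1/4*4/9 + 1/4*2/9 + 0*1/3 = 2/9
  d_1[s_3] = 1/2*1/9 + 1/4*2/9 + 1/4*1/9 + 0*2/9 = 5/36
  d_1[s_4] = 1/2*2/3 + 1/4*2/9 + 1/4*1/9 + 0*1/9 = 5/12
d_1 = (s_1=2/9, s_2=2/9, s_3=5/36, s_4=5/12)
  d_2[s_1] = 2/9*1/9 + 2/9*1/9 + 5/36*5/9 + 5/12*1/3 = 43/162
  d_2[s_2] = 2/9*1/9 + 2/9*4/9 + 5/36*2/9 + 5/12*1/3 = 95/324
  d_2[s_3] = 2/9*1/9 + 2/9*2/9 + 5/36*1/9 + 5/12*2/9 = 59/324
  d_2[s_4] = 2/9*2/3 + 2/9*2/9 + 5/36*1/9 + 5/12*1/9 = 7/27
d_2 = (s_1=43/162, s_2=95/324, s_3=59/324, s_4=7/27)
  d_3[s_1] = 43/162*1/9 + 95/324*1/9 + 59/324*5/9 + 7/27*1/3 = 182/729
  d_3[s_2] = 43/162*1/9 + 95/324*4/9 + 59/324*2/9 + 7/27*1/3 = 209/729
  d_3[s_3] = 43/162*1/9 + 95/324*2/9 + 59/324*1/9 + 7/27*2/9 = 503/2916
  d_3[s_4] = 43/162*2/3 + 95/324*2/9 + 59/324*1/9 + 7/27*1/9 = 283/972
d_3 = (s_1=182/729, s_2=209/729, s_3=503/2916, s_4=283/972)
  d_4[s_1] = 182/729*1/9 + 209/729*1/9 + 503/2916*5/9 + 283/972*1/3 = 3313/13122
  d_4[s_2] = 182/729*1/9 + 209/729*4/9 + 503/2916*2/9 + 283/972*1/3 = 7625/26244
  d_4[s_3] = 182/729*1/9 + 209/729*2/9 + 503/2916*1/9 + 283/972*2/9 = 4601/26244
  d_4[s_4] = 182/729*2/3 + 209/729*2/9 + 503/2916*1/9 + 283/972*1/9 = 616/2187
d_4 = (s_1=3313/13122, s_2=7625/26244, s_3=4601/26244, s_4=616/2187)

Answer: 3313/13122 7625/26244 4601/26244 616/2187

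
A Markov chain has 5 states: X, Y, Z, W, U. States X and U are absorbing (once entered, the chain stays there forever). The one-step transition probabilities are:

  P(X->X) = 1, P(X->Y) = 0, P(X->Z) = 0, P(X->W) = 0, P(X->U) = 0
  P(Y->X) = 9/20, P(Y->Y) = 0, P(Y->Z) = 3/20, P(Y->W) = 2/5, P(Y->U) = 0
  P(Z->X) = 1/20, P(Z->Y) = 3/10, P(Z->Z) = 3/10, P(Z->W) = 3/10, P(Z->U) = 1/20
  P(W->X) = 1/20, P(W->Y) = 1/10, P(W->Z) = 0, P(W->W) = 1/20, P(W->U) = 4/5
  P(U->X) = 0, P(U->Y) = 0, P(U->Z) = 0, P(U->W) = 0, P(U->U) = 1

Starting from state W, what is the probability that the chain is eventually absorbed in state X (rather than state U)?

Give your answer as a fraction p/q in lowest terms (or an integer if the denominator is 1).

Answer: 260/2359

Derivation:
Let a_i = P(absorbed in X | start in state i).
Boundary conditions: a_X = 1, a_U = 0.
For each transient state i, a_i = sum_j P(i->j) * a_j:
  a_Y = 9/20*a_X + 0*a_Y + 3/20*a_Z + 2/5*a_W + 0*a_U
  a_Z = 1/20*a_X + 3/10*a_Y + 3/10*a_Z + 3/10*a_W + 1/20*a_U
  a_W = 1/20*a_X + 1/10*a_Y + 0*a_Z + 1/20*a_W + 4/5*a_U

Substituting a_X = 1 and a_U = 0, rearrange to (I - Q) a = r where r[i] = P(i -> X):
  [1, -3/20, -2/5] . (a_Y, a_Z, a_W) = 9/20
  [-3/10, 7/10, -3/10] . (a_Y, a_Z, a_W) = 1/20
  [-1/10, 0, 19/20] . (a_Y, a_Z, a_W) = 1/20

Solving yields:
  a_Y = 2581/4718
  a_Z = 119/337
  a_W = 260/2359

Starting state is W, so the absorption probability is a_W = 260/2359.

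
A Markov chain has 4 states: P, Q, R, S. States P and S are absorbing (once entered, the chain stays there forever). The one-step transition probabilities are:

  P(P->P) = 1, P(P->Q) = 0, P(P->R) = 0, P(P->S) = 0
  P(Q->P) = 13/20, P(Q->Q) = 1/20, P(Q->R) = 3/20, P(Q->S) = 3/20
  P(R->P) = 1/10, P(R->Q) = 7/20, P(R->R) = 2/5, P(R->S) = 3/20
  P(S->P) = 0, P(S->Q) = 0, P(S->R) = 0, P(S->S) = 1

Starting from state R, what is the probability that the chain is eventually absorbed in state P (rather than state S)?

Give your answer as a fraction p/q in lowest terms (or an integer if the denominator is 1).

Let a_i = P(absorbed in P | start in state i).
Boundary conditions: a_P = 1, a_S = 0.
For each transient state i, a_i = sum_j P(i->j) * a_j:
  a_Q = 13/20*a_P + 1/20*a_Q + 3/20*a_R + 3/20*a_S
  a_R = 1/10*a_P + 7/20*a_Q + 2/5*a_R + 3/20*a_S

Substituting a_P = 1 and a_S = 0, rearrange to (I - Q) a = r where r[i] = P(i -> P):
  [19/20, -3/20] . (a_Q, a_R) = 13/20
  [-7/20, 3/5] . (a_Q, a_R) = 1/10

Solving yields:
  a_Q = 18/23
  a_R = 43/69

Starting state is R, so the absorption probability is a_R = 43/69.

Answer: 43/69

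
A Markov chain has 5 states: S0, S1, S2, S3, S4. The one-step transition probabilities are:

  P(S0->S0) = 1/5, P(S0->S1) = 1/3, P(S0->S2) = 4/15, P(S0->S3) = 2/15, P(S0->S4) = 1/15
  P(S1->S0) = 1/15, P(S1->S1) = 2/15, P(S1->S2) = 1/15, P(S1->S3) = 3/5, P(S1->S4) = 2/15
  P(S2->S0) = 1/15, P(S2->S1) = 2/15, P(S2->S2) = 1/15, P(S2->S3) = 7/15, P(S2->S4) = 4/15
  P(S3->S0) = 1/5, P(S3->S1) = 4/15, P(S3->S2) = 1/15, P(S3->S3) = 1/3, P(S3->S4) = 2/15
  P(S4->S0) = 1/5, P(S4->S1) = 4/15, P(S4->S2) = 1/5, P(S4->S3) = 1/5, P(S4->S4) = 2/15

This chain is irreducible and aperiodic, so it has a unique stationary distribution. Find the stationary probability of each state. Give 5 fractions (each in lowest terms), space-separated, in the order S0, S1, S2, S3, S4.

Answer: 8933/58087 13401/58087 6732/58087 20974/58087 8047/58087

Derivation:
The stationary distribution satisfies pi = pi * P, i.e.:
  pi_S0 = 1/5*pi_S0 + 1/15*pi_S1 + 1/15*pi_S2 + 1/5*pi_S3 + 1/5*pi_S4
  pi_S1 = 1/3*pi_S0 + 2/15*pi_S1 + 2/15*pi_S2 + 4/15*pi_S3 + 4/15*pi_S4
  pi_S2 = 4/15*pi_S0 + 1/15*pi_S1 + 1/15*pi_S2 + 1/15*pi_S3 + 1/5*pi_S4
  pi_S3 = 2/15*pi_S0 + 3/5*pi_S1 + 7/15*pi_S2 + 1/3*pi_S3 + 1/5*pi_S4
  pi_S4 = 1/15*pi_S0 + 2/15*pi_S1 + 4/15*pi_S2 + 2/15*pi_S3 + 2/15*pi_S4
with normalization: pi_S0 + pi_S1 + pi_S2 + pi_S3 + pi_S4 = 1.

Using the first 4 balance equations plus normalization, the linear system A*pi = b is:
  [-4/5, 1/15, 1/15, 1/5, 1/5] . pi = 0
  [1/3, -13/15, 2/15, 4/15, 4/15] . pi = 0
  [4/15, 1/15, -14/15, 1/15, 1/5] . pi = 0
  [2/15, 3/5, 7/15, -2/3, 1/5] . pi = 0
  [1, 1, 1, 1, 1] . pi = 1

Solving yields:
  pi_S0 = 8933/58087
  pi_S1 = 13401/58087
  pi_S2 = 6732/58087
  pi_S3 = 20974/58087
  pi_S4 = 8047/58087

Verification (pi * P):
  8933/58087*1/5 + 13401/58087*1/15 + 6732/58087*1/15 + 20974/58087*1/5 + 8047/58087*1/5 = 8933/58087 = pi_S0  (ok)
  8933/58087*1/3 + 13401/58087*2/15 + 6732/58087*2/15 + 20974/58087*4/15 + 8047/58087*4/15 = 13401/58087 = pi_S1  (ok)
  8933/58087*4/15 + 13401/58087*1/15 + 6732/58087*1/15 + 20974/58087*1/15 + 8047/58087*1/5 = 6732/58087 = pi_S2  (ok)
  8933/58087*2/15 + 13401/58087*3/5 + 6732/58087*7/15 + 20974/58087*1/3 + 8047/58087*1/5 = 20974/58087 = pi_S3  (ok)
  8933/58087*1/15 + 13401/58087*2/15 + 6732/58087*4/15 + 20974/58087*2/15 + 8047/58087*2/15 = 8047/58087 = pi_S4  (ok)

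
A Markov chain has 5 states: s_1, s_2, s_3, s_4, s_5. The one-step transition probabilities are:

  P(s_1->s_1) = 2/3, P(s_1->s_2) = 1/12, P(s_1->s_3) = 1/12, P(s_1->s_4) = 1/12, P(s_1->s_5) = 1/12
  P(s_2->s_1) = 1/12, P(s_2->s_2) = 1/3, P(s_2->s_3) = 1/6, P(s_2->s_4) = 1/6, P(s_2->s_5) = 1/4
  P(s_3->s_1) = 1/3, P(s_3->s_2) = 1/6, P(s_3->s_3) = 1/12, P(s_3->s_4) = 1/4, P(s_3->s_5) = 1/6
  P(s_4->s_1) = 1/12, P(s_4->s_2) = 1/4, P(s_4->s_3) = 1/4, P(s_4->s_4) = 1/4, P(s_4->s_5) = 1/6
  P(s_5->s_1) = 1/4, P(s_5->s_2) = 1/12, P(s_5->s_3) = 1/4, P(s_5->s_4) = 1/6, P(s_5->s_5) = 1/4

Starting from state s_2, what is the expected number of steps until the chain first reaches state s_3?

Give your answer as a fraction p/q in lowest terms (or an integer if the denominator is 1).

Answer: 4212/727

Derivation:
Let h_i = expected steps to first reach s_3 from state i.
Boundary: h_s_3 = 0.
First-step equations for the other states:
  h_s_1 = 1 + 2/3*h_s_1 + 1/12*h_s_2 + 1/12*h_s_3 + 1/12*h_s_4 + 1/12*h_s_5
  h_s_2 = 1 + 1/12*h_s_1 + 1/3*h_s_2 + 1/6*h_s_3 + 1/6*h_s_4 + 1/4*h_s_5
  h_s_4 = 1 + 1/12*h_s_1 + 1/4*h_s_2 + 1/4*h_s_3 + 1/4*h_s_4 + 1/6*h_s_5
  h_s_5 = 1 + 1/4*h_s_1 + 1/12*h_s_2 + 1/4*h_s_3 + 1/6*h_s_4 + 1/4*h_s_5

Substituting h_s_3 = 0 and rearranging gives the linear system (I - Q) h = 1:
  [1/3, -1/12, -1/12, -1/12] . (h_s_1, h_s_2, h_s_4, h_s_5) = 1
  [-1/12, 2/3, -1/6, -1/4] . (h_s_1, h_s_2, h_s_4, h_s_5) = 1
  [-1/12, -1/4, 3/4, -1/6] . (h_s_1, h_s_2, h_s_4, h_s_5) = 1
  [-1/4, -1/12, -1/6, 3/4] . (h_s_1, h_s_2, h_s_4, h_s_5) = 1

Solving yields:
  h_s_1 = 5202/727
  h_s_2 = 4212/727
  h_s_4 = 3846/727
  h_s_5 = 4026/727

Starting state is s_2, so the expected hitting time is h_s_2 = 4212/727.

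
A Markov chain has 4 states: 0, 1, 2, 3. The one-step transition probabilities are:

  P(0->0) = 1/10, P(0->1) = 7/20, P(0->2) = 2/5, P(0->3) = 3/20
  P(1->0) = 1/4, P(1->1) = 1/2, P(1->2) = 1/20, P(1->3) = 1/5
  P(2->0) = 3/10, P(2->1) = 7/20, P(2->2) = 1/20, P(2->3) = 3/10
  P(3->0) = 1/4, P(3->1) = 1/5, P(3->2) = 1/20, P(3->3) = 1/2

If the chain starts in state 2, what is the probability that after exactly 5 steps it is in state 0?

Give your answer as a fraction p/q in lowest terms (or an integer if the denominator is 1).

Answer: 142813/640000

Derivation:
Computing P^5 by repeated multiplication:
P^1 =
  0: [1/10, 7/20, 2/5, 3/20]
  1: [1/4, 1/2, 1/20, 1/5]
  2: [3/10, 7/20, 1/20, 3/10]
  3: [1/4, 1/5, 1/20, 1/2]
P^2 =
  0: [51/200, 19/50, 17/200, 7/25]
  1: [43/200, 79/200, 11/80, 101/400]
  2: [83/400, 143/400, 31/200, 7/25]
  3: [43/200, 61/200, 11/80, 137/400]
P^3 =
  0: [27/125, 73/200, 557/4000, 1119/4000]
  1: [1797/8000, 2971/8000, 501/4000, 223/800]
  2: [1813/8000, 2893/8000, 981/8000, 2313/8000]
  3: [1797/8000, 551/1600, 501/4000, 1223/4000]
P^4 =
  0: [3593/16000, 29023/80000, 157/1250, 5741/20000]
  1: [35611/160000, 58223/160000, 20579/160000, 45587/160000]
  2: [17771/80000, 2887/8000, 20691/160000, 46027/160000]
  3: [35611/160000, 56927/160000, 20579/160000, 46883/160000]
P^5 =
  0: [356153/1600000, 578177/1600000, 41151/320000, 91983/320000]
  1: [356873/1600000, 289477/800000, 409277/3200000, 919069/3200000]
  2: [142813/640000, 1155139/3200000, 204397/1600000, 461001/1600000]
  3: [356873/1600000, 287533/800000, 409277/3200000, 185369/640000]

(P^5)[2 -> 0] = 142813/640000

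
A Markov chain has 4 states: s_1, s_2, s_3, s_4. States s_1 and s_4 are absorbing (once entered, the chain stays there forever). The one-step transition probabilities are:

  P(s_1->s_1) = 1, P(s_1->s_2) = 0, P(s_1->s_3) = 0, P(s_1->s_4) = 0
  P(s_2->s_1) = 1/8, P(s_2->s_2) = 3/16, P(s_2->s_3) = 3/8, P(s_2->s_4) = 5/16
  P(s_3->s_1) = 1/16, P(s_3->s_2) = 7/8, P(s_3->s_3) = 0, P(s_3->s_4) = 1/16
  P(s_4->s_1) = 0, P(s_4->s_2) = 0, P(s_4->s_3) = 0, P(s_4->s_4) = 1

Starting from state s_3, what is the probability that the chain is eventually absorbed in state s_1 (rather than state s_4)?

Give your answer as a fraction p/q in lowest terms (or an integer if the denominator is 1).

Answer: 41/124

Derivation:
Let a_i = P(absorbed in s_1 | start in state i).
Boundary conditions: a_s_1 = 1, a_s_4 = 0.
For each transient state i, a_i = sum_j P(i->j) * a_j:
  a_s_2 = 1/8*a_s_1 + 3/16*a_s_2 + 3/8*a_s_3 + 5/16*a_s_4
  a_s_3 = 1/16*a_s_1 + 7/8*a_s_2 + 0*a_s_3 + 1/16*a_s_4

Substituting a_s_1 = 1 and a_s_4 = 0, rearrange to (I - Q) a = r where r[i] = P(i -> s_1):
  [13/16, -3/8] . (a_s_2, a_s_3) = 1/8
  [-7/8, 1] . (a_s_2, a_s_3) = 1/16

Solving yields:
  a_s_2 = 19/62
  a_s_3 = 41/124

Starting state is s_3, so the absorption probability is a_s_3 = 41/124.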